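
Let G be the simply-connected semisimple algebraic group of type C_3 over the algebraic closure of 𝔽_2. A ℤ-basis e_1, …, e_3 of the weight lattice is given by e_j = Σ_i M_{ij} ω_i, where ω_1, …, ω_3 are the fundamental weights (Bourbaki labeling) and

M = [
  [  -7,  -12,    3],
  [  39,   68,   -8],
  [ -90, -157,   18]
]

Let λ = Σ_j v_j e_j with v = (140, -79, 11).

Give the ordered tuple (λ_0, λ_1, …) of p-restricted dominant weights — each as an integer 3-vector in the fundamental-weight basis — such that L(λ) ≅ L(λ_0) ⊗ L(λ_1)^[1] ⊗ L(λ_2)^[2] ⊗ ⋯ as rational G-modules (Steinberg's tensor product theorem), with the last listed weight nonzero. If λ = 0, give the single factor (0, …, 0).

ω-coordinates c = M·v, v = (140, -79, 11):
  c_1 = -7*140 + -12*-79 + 3*11 = 1
  c_2 = 39*140 + 68*-79 + -8*11 = 0
  c_3 = -90*140 + -157*-79 + 18*11 = 1
Base-2 expansion of each c_i:
  c_1 = 1 = 1·2^0
  c_2 = 0
  c_3 = 1 = 1·2^0
p-restricted factor λ_0 = (1, 0, 1)

((1, 0, 1),)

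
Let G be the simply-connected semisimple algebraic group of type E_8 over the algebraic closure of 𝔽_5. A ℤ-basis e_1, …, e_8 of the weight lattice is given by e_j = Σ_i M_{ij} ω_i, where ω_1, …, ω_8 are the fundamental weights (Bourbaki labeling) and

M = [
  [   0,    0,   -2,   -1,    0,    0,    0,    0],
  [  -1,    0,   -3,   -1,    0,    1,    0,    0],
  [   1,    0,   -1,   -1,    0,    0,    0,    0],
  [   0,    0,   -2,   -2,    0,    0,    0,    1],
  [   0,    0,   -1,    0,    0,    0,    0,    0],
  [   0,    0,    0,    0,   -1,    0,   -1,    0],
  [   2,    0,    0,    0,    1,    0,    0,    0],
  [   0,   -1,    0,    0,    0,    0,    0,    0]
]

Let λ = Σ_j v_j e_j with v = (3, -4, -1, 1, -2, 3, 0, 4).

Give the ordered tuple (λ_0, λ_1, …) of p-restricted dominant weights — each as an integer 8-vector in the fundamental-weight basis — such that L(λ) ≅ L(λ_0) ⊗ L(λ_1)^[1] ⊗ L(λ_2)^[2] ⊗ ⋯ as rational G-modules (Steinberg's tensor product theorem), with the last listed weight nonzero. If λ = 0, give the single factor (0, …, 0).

In the fundamental-weight basis, λ has coordinates c = M·v (v = (3, -4, -1, 1, -2, 3, 0, 4)):
  c_1 = 0·3 + (0)·(-4) + (-2)·(-1) + (-1)·(1) + (0)·(-2) + 0·3 + 0·0 + 0·4 = 1
  c_2 = (-1)·(3) + (0)·(-4) + (-3)·(-1) + (-1)·(1) + (0)·(-2) + 1·3 + 0·0 + 0·4 = 2
  c_3 = 1·3 + (0)·(-4) + (-1)·(-1) + (-1)·(1) + (0)·(-2) + 0·3 + 0·0 + 0·4 = 3
  c_4 = 0·3 + (0)·(-4) + (-2)·(-1) + (-2)·(1) + (0)·(-2) + 0·3 + 0·0 + 1·4 = 4
  c_5 = 0·3 + (0)·(-4) + (-1)·(-1) + 0·1 + (0)·(-2) + 0·3 + 0·0 + 0·4 = 1
  c_6 = 0·3 + (0)·(-4) + (0)·(-1) + 0·1 + (-1)·(-2) + 0·3 + (-1)·(0) + 0·4 = 2
  c_7 = 2·3 + (0)·(-4) + (0)·(-1) + 0·1 + (1)·(-2) + 0·3 + 0·0 + 0·4 = 4
  c_8 = 0·3 + (-1)·(-4) + (0)·(-1) + 0·1 + (0)·(-2) + 0·3 + 0·0 + 0·4 = 4
Writing each c_i in base p = 5:
  c_1 = 1 = 1·5^0
  c_2 = 2 = 2·5^0
  c_3 = 3 = 3·5^0
  c_4 = 4 = 4·5^0
  c_5 = 1 = 1·5^0
  c_6 = 2 = 2·5^0
  c_7 = 4 = 4·5^0
  c_8 = 4 = 4·5^0
λ_0 = (1, 2, 3, 4, 1, 2, 4, 4)

((1, 2, 3, 4, 1, 2, 4, 4),)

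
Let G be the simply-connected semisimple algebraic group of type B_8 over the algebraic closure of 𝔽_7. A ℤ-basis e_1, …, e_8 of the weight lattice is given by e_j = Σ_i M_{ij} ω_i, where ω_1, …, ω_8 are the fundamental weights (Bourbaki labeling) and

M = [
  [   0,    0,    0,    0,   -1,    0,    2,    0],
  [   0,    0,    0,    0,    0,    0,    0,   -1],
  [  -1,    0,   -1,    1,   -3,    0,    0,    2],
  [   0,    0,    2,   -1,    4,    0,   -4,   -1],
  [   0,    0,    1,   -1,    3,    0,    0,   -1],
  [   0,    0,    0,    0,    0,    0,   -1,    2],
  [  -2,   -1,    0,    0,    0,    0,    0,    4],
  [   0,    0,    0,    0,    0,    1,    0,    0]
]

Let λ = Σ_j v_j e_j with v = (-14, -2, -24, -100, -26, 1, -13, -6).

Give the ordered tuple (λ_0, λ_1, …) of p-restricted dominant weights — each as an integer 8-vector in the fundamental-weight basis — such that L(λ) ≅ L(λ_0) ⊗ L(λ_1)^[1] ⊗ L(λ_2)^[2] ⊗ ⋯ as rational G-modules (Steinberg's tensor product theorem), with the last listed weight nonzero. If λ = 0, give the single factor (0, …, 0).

((0, 6, 4, 6, 4, 1, 6, 1),)

In the fundamental-weight basis, λ has coordinates c = M·v (v = (-14, -2, -24, -100, -26, 1, -13, -6)):
  c_1 = (0)·(-14) + (0)·(-2) + (0)·(-24) + (0)·(-100) + (-1)·(-26) + (0)·(1) + (2)·(-13) + (0)·(-6) = 0
  c_2 = (0)·(-14) + (0)·(-2) + (0)·(-24) + (0)·(-100) + (0)·(-26) + (0)·(1) + (0)·(-13) + (-1)·(-6) = 6
  c_3 = (-1)·(-14) + (0)·(-2) + (-1)·(-24) + (1)·(-100) + (-3)·(-26) + (0)·(1) + (0)·(-13) + (2)·(-6) = 4
  c_4 = (0)·(-14) + (0)·(-2) + (2)·(-24) + (-1)·(-100) + (4)·(-26) + (0)·(1) + (-4)·(-13) + (-1)·(-6) = 6
  c_5 = (0)·(-14) + (0)·(-2) + (1)·(-24) + (-1)·(-100) + (3)·(-26) + (0)·(1) + (0)·(-13) + (-1)·(-6) = 4
  c_6 = (0)·(-14) + (0)·(-2) + (0)·(-24) + (0)·(-100) + (0)·(-26) + (0)·(1) + (-1)·(-13) + (2)·(-6) = 1
  c_7 = (-2)·(-14) + (-1)·(-2) + (0)·(-24) + (0)·(-100) + (0)·(-26) + (0)·(1) + (0)·(-13) + (4)·(-6) = 6
  c_8 = (0)·(-14) + (0)·(-2) + (0)·(-24) + (0)·(-100) + (0)·(-26) + (1)·(1) + (0)·(-13) + (0)·(-6) = 1
Expand coordinatewise in base 7:
  c_1 = 0
  c_2 = 6 = 6·7^0
  c_3 = 4 = 4·7^0
  c_4 = 6 = 6·7^0
  c_5 = 4 = 4·7^0
  c_6 = 1 = 1·7^0
  c_7 = 6 = 6·7^0
  c_8 = 1 = 1·7^0
p-restricted factor λ_0 = (0, 6, 4, 6, 4, 1, 6, 1)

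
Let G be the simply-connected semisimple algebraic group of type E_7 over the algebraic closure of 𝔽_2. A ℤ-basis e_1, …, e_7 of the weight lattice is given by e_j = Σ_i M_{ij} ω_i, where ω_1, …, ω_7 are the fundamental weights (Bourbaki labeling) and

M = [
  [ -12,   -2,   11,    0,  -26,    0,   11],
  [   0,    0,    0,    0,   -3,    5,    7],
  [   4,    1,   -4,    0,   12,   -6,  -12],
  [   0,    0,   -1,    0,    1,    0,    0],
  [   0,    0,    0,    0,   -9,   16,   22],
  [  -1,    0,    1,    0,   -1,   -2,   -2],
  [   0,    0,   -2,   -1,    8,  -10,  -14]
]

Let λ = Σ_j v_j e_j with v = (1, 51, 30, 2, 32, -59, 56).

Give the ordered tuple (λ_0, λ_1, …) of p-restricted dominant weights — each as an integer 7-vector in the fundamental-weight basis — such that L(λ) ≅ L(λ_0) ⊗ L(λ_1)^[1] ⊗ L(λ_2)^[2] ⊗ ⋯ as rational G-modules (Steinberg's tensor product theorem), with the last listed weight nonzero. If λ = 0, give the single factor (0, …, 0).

Change of basis e → ω: c = M·v where v = (1, 51, 30, 2, 32, -59, 56):
  c_1 = -12*1 + -2*51 + 11*30 + 0*2 + -26*32 + 0*-59 + 11*56 = 0
  c_2 = 0*1 + 0*51 + 0*30 + 0*2 + -3*32 + 5*-59 + 7*56 = 1
  c_3 = 4*1 + 1*51 + -4*30 + 0*2 + 12*32 + -6*-59 + -12*56 = 1
  c_4 = 0*1 + 0*51 + -1*30 + 0*2 + 1*32 + 0*-59 + 0*56 = 2
  c_5 = 0*1 + 0*51 + 0*30 + 0*2 + -9*32 + 16*-59 + 22*56 = 0
  c_6 = -1*1 + 0*51 + 1*30 + 0*2 + -1*32 + -2*-59 + -2*56 = 3
  c_7 = 0*1 + 0*51 + -2*30 + -1*2 + 8*32 + -10*-59 + -14*56 = 0
p = 2; digits c_i = Σ_j d_{ij}·2^j, 0 ≤ d_{ij} < 2:
  c_1 = 0
  c_2 = 1 = 1·2^0
  c_3 = 1 = 1·2^0
  c_4 = 2 = 0·2^0 + 1·2^1
  c_5 = 0
  c_6 = 3 = 1·2^0 + 1·2^1
  c_7 = 0
λ_0 = (0, 1, 1, 0, 0, 1, 0)
λ_1 = (0, 0, 0, 1, 0, 1, 0)

((0, 1, 1, 0, 0, 1, 0), (0, 0, 0, 1, 0, 1, 0))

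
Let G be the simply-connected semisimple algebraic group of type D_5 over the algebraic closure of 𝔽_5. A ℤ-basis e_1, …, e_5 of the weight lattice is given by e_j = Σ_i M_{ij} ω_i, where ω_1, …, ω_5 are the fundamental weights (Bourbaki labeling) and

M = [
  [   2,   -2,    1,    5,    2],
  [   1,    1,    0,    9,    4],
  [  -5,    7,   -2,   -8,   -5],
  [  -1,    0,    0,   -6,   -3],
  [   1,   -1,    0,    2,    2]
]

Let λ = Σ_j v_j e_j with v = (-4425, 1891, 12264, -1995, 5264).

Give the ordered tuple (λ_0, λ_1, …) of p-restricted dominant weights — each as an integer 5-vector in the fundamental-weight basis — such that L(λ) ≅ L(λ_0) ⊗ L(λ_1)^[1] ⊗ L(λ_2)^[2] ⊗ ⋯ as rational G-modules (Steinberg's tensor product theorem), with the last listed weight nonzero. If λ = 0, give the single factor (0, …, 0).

((0, 2, 4, 3, 2), (2, 3, 4, 0, 4), (2, 2, 3, 4, 3), (1, 4, 3, 4, 1))

Converting to the ω-basis (c_i = row i of M dotted with v = (-4425, 1891, 12264, -1995, 5264)):
  c_1 = (2)·(-4425) + (-2)·(1891) + 1·12264 + (5)·(-1995) + 2·5264 = 185
  c_2 = (1)·(-4425) + 1·1891 + 0·12264 + (9)·(-1995) + 4·5264 = 567
  c_3 = (-5)·(-4425) + 7·1891 + (-2)·(12264) + (-8)·(-1995) + (-5)·(5264) = 474
  c_4 = (-1)·(-4425) + 0·1891 + 0·12264 + (-6)·(-1995) + (-3)·(5264) = 603
  c_5 = (1)·(-4425) + (-1)·(1891) + 0·12264 + (2)·(-1995) + 2·5264 = 222
p = 5; digits c_i = Σ_j d_{ij}·5^j, 0 ≤ d_{ij} < 5:
  c_1 = 185 = 0·5^0 + 2·5^1 + 2·5^2 + 1·5^3
  c_2 = 567 = 2·5^0 + 3·5^1 + 2·5^2 + 4·5^3
  c_3 = 474 = 4·5^0 + 4·5^1 + 3·5^2 + 3·5^3
  c_4 = 603 = 3·5^0 + 0·5^1 + 4·5^2 + 4·5^3
  c_5 = 222 = 2·5^0 + 4·5^1 + 3·5^2 + 1·5^3
Factor λ_0 = (0, 2, 4, 3, 2)
Factor λ_1 = (2, 3, 4, 0, 4)
Factor λ_2 = (2, 2, 3, 4, 3)
Factor λ_3 = (1, 4, 3, 4, 1)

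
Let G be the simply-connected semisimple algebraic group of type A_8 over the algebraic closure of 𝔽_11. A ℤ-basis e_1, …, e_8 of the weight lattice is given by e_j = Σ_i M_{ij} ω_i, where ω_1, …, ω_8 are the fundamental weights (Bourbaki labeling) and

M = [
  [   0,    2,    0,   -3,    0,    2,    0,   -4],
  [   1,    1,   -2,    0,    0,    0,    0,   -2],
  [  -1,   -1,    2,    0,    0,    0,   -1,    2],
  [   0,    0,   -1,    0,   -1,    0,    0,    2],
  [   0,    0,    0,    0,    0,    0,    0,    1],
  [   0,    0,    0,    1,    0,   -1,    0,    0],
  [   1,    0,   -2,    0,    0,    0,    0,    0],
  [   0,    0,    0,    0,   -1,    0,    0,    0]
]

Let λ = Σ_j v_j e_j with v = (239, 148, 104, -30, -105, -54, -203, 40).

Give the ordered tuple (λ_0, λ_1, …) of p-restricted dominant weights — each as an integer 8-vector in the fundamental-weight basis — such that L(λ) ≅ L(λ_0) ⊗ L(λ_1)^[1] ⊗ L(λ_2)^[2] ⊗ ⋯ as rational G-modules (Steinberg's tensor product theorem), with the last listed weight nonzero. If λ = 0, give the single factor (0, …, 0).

((8, 0, 5, 4, 7, 2, 9, 6), (10, 9, 9, 7, 3, 2, 2, 9))

Compute c_i = Σ_j M_{ij} v_j with v = (239, 148, 104, -30, -105, -54, -203, 40):
  c_1 = 0·239 + 2·148 + 0·104 + (-3)·(-30) + (0)·(-105) + (2)·(-54) + (0)·(-203) + (-4)·(40) = 118
  c_2 = 1·239 + 1·148 + (-2)·(104) + (0)·(-30) + (0)·(-105) + (0)·(-54) + (0)·(-203) + (-2)·(40) = 99
  c_3 = (-1)·(239) + (-1)·(148) + 2·104 + (0)·(-30) + (0)·(-105) + (0)·(-54) + (-1)·(-203) + 2·40 = 104
  c_4 = 0·239 + 0·148 + (-1)·(104) + (0)·(-30) + (-1)·(-105) + (0)·(-54) + (0)·(-203) + 2·40 = 81
  c_5 = 0·239 + 0·148 + 0·104 + (0)·(-30) + (0)·(-105) + (0)·(-54) + (0)·(-203) + 1·40 = 40
  c_6 = 0·239 + 0·148 + 0·104 + (1)·(-30) + (0)·(-105) + (-1)·(-54) + (0)·(-203) + 0·40 = 24
  c_7 = 1·239 + 0·148 + (-2)·(104) + (0)·(-30) + (0)·(-105) + (0)·(-54) + (0)·(-203) + 0·40 = 31
  c_8 = 0·239 + 0·148 + 0·104 + (0)·(-30) + (-1)·(-105) + (0)·(-54) + (0)·(-203) + 0·40 = 105
Writing each c_i in base p = 11:
  c_1 = 118 = 8·11^0 + 10·11^1
  c_2 = 99 = 0·11^0 + 9·11^1
  c_3 = 104 = 5·11^0 + 9·11^1
  c_4 = 81 = 4·11^0 + 7·11^1
  c_5 = 40 = 7·11^0 + 3·11^1
  c_6 = 24 = 2·11^0 + 2·11^1
  c_7 = 31 = 9·11^0 + 2·11^1
  c_8 = 105 = 6·11^0 + 9·11^1
Factor λ_0 = (8, 0, 5, 4, 7, 2, 9, 6)
Factor λ_1 = (10, 9, 9, 7, 3, 2, 2, 9)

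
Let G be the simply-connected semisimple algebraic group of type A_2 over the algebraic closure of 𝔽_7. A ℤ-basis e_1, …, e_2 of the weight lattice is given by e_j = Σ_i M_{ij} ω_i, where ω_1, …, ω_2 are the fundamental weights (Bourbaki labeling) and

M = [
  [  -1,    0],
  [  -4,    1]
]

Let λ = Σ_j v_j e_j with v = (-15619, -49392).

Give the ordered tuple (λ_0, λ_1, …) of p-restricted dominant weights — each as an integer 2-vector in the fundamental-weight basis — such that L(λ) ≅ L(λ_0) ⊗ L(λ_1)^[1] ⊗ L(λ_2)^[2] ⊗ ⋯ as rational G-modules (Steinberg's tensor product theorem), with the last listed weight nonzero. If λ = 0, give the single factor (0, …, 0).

Compute c_i = Σ_j M_{ij} v_j with v = (-15619, -49392):
  c_1 = -1*-15619 + 0*-49392 = 15619
  c_2 = -4*-15619 + 1*-49392 = 13084
Base-7 expansion of each c_i:
  c_1 = 15619 = 2·7^0 + 5·7^1 + 3·7^2 + 3·7^3 + 6·7^4
  c_2 = 13084 = 1·7^0 + 0·7^1 + 1·7^2 + 3·7^3 + 5·7^4
Factor λ_0 = (2, 1)
Factor λ_1 = (5, 0)
Factor λ_2 = (3, 1)
Factor λ_3 = (3, 3)
Factor λ_4 = (6, 5)

((2, 1), (5, 0), (3, 1), (3, 3), (6, 5))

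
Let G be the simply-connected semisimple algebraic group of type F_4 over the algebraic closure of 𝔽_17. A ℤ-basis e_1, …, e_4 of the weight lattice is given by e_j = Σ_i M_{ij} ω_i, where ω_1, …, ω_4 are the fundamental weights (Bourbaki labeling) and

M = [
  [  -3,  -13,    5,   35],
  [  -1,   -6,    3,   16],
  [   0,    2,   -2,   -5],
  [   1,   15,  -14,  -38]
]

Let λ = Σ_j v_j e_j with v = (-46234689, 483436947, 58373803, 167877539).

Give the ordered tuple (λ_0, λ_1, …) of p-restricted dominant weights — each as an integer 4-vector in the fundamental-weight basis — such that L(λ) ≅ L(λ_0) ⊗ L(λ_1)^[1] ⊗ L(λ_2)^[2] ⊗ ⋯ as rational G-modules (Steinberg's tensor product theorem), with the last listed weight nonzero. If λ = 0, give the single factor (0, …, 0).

Converting to the ω-basis (c_i = row i of M dotted with v = (-46234689, 483436947, 58373803, 167877539)):
  c_1 = (-3)·(-46234689) + (-13)·(483436947) + (5)·(58373803) + (35)·(167877539) = 21606636
  c_2 = (-1)·(-46234689) + (-6)·(483436947) + (3)·(58373803) + (16)·(167877539) = 6775040
  c_3 = (0)·(-46234689) + (2)·(483436947) + (-2)·(58373803) + (-5)·(167877539) = 10738593
  c_4 = (1)·(-46234689) + (15)·(483436947) + (-14)·(58373803) + (-38)·(167877539) = 8739792
Expand coordinatewise in base 17:
  c_1 = 21606636 = 10·17^0 + 7·17^1 + 14·17^2 + 11·17^3 + 3·17^4 + 15·17^5
  c_2 = 6775040 = 13·17^0 + 0·17^1 + 0·17^2 + 2·17^3 + 13·17^4 + 4·17^5
  c_3 = 10738593 = 16·17^0 + 12·17^1 + 12·17^2 + 9·17^3 + 9·17^4 + 7·17^5
  c_4 = 8739792 = 7·17^0 + 8·17^1 + 15·17^2 + 10·17^3 + 2·17^4 + 6·17^5
p-restricted factor λ_0 = (10, 13, 16, 7)
p-restricted factor λ_1 = (7, 0, 12, 8)
p-restricted factor λ_2 = (14, 0, 12, 15)
p-restricted factor λ_3 = (11, 2, 9, 10)
p-restricted factor λ_4 = (3, 13, 9, 2)
p-restricted factor λ_5 = (15, 4, 7, 6)

((10, 13, 16, 7), (7, 0, 12, 8), (14, 0, 12, 15), (11, 2, 9, 10), (3, 13, 9, 2), (15, 4, 7, 6))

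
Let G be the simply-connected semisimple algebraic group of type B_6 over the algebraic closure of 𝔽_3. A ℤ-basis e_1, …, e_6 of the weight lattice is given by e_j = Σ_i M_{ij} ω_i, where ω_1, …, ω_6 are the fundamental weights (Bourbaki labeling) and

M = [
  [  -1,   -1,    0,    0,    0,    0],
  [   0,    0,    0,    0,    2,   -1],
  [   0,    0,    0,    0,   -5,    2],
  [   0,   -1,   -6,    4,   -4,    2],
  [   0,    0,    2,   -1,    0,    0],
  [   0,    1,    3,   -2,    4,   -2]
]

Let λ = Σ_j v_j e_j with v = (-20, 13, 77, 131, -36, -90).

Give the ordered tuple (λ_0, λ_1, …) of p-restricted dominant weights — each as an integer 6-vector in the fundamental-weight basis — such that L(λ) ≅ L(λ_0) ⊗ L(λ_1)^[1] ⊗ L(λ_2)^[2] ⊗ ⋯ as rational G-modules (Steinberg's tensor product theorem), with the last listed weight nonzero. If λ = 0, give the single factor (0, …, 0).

Compute c_i = Σ_j M_{ij} v_j with v = (-20, 13, 77, 131, -36, -90):
  c_1 = (-1)·(-20) + (-1)·(13) + (0)·(77) + (0)·(131) + (0)·(-36) + (0)·(-90) = 7
  c_2 = (0)·(-20) + (0)·(13) + (0)·(77) + (0)·(131) + (2)·(-36) + (-1)·(-90) = 18
  c_3 = (0)·(-20) + (0)·(13) + (0)·(77) + (0)·(131) + (-5)·(-36) + (2)·(-90) = 0
  c_4 = (0)·(-20) + (-1)·(13) + (-6)·(77) + (4)·(131) + (-4)·(-36) + (2)·(-90) = 13
  c_5 = (0)·(-20) + (0)·(13) + (2)·(77) + (-1)·(131) + (0)·(-36) + (0)·(-90) = 23
  c_6 = (0)·(-20) + (1)·(13) + (3)·(77) + (-2)·(131) + (4)·(-36) + (-2)·(-90) = 18
Expand coordinatewise in base 3:
  c_1 = 7 = 1·3^0 + 2·3^1
  c_2 = 18 = 0·3^0 + 0·3^1 + 2·3^2
  c_3 = 0
  c_4 = 13 = 1·3^0 + 1·3^1 + 1·3^2
  c_5 = 23 = 2·3^0 + 1·3^1 + 2·3^2
  c_6 = 18 = 0·3^0 + 0·3^1 + 2·3^2
Factor λ_0 = (1, 0, 0, 1, 2, 0)
Factor λ_1 = (2, 0, 0, 1, 1, 0)
Factor λ_2 = (0, 2, 0, 1, 2, 2)

((1, 0, 0, 1, 2, 0), (2, 0, 0, 1, 1, 0), (0, 2, 0, 1, 2, 2))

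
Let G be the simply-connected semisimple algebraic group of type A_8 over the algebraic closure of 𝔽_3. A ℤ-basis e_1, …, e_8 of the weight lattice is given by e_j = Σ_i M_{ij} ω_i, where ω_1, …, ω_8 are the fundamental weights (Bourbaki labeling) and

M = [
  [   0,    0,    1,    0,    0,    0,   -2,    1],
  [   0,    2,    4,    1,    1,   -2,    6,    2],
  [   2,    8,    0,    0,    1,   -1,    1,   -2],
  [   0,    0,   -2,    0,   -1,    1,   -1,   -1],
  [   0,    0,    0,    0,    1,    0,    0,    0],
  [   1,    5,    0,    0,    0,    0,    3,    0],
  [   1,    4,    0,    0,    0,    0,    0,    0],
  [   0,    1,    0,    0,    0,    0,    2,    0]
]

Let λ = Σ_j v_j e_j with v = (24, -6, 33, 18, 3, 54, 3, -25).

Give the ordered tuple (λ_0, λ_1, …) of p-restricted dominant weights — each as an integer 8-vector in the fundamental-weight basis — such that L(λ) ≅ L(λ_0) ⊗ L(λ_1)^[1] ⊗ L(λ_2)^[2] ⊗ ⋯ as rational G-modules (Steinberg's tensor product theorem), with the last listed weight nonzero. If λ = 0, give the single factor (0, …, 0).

Converting to the ω-basis (c_i = row i of M dotted with v = (24, -6, 33, 18, 3, 54, 3, -25)):
  c_1 = (0)·(24) + (0)·(-6) + (1)·(33) + (0)·(18) + (0)·(3) + (0)·(54) + (-2)·(3) + (1)·(-25) = 2
  c_2 = (0)·(24) + (2)·(-6) + (4)·(33) + (1)·(18) + (1)·(3) + (-2)·(54) + (6)·(3) + (2)·(-25) = 1
  c_3 = (2)·(24) + (8)·(-6) + (0)·(33) + (0)·(18) + (1)·(3) + (-1)·(54) + (1)·(3) + (-2)·(-25) = 2
  c_4 = (0)·(24) + (0)·(-6) + (-2)·(33) + (0)·(18) + (-1)·(3) + (1)·(54) + (-1)·(3) + (-1)·(-25) = 7
  c_5 = (0)·(24) + (0)·(-6) + (0)·(33) + (0)·(18) + (1)·(3) + (0)·(54) + (0)·(3) + (0)·(-25) = 3
  c_6 = (1)·(24) + (5)·(-6) + (0)·(33) + (0)·(18) + (0)·(3) + (0)·(54) + (3)·(3) + (0)·(-25) = 3
  c_7 = (1)·(24) + (4)·(-6) + (0)·(33) + (0)·(18) + (0)·(3) + (0)·(54) + (0)·(3) + (0)·(-25) = 0
  c_8 = (0)·(24) + (1)·(-6) + (0)·(33) + (0)·(18) + (0)·(3) + (0)·(54) + (2)·(3) + (0)·(-25) = 0
Base-3 expansion of each c_i:
  c_1 = 2 = 2·3^0
  c_2 = 1 = 1·3^0
  c_3 = 2 = 2·3^0
  c_4 = 7 = 1·3^0 + 2·3^1
  c_5 = 3 = 0·3^0 + 1·3^1
  c_6 = 3 = 0·3^0 + 1·3^1
  c_7 = 0
  c_8 = 0
p-restricted factor λ_0 = (2, 1, 2, 1, 0, 0, 0, 0)
p-restricted factor λ_1 = (0, 0, 0, 2, 1, 1, 0, 0)

((2, 1, 2, 1, 0, 0, 0, 0), (0, 0, 0, 2, 1, 1, 0, 0))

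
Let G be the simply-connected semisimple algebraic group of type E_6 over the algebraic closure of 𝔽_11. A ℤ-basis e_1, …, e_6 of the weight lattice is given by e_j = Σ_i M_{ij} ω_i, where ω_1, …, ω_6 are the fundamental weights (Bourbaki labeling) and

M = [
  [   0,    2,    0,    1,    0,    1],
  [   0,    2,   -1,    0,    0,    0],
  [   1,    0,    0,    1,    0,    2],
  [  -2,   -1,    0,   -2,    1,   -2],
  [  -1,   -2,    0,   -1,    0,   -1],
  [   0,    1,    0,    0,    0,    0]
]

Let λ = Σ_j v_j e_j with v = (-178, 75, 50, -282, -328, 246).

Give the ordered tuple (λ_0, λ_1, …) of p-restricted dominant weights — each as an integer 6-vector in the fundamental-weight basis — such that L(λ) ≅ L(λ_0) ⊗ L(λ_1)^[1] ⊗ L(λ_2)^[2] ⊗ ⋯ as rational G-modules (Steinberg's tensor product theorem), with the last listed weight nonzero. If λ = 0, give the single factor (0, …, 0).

((4, 1, 10, 3, 9, 9), (10, 9, 2, 2, 5, 6))

In the fundamental-weight basis, λ has coordinates c = M·v (v = (-178, 75, 50, -282, -328, 246)):
  c_1 = (0)·(-178) + 2·75 + 0·50 + (1)·(-282) + (0)·(-328) + 1·246 = 114
  c_2 = (0)·(-178) + 2·75 + (-1)·(50) + (0)·(-282) + (0)·(-328) + 0·246 = 100
  c_3 = (1)·(-178) + 0·75 + 0·50 + (1)·(-282) + (0)·(-328) + 2·246 = 32
  c_4 = (-2)·(-178) + (-1)·(75) + 0·50 + (-2)·(-282) + (1)·(-328) + (-2)·(246) = 25
  c_5 = (-1)·(-178) + (-2)·(75) + 0·50 + (-1)·(-282) + (0)·(-328) + (-1)·(246) = 64
  c_6 = (0)·(-178) + 1·75 + 0·50 + (0)·(-282) + (0)·(-328) + 0·246 = 75
Expand coordinatewise in base 11:
  c_1 = 114 = 4·11^0 + 10·11^1
  c_2 = 100 = 1·11^0 + 9·11^1
  c_3 = 32 = 10·11^0 + 2·11^1
  c_4 = 25 = 3·11^0 + 2·11^1
  c_5 = 64 = 9·11^0 + 5·11^1
  c_6 = 75 = 9·11^0 + 6·11^1
λ_0 = (4, 1, 10, 3, 9, 9)
λ_1 = (10, 9, 2, 2, 5, 6)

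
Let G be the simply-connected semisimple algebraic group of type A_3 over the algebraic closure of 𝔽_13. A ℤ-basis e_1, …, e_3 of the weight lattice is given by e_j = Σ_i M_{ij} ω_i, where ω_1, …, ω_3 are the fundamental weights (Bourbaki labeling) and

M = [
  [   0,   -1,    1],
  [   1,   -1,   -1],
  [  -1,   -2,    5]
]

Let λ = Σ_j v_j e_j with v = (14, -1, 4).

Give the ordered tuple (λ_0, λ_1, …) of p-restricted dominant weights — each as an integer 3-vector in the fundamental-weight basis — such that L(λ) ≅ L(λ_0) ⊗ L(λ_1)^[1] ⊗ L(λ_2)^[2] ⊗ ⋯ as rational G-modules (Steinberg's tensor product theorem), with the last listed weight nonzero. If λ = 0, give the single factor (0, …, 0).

((5, 11, 8),)

Compute c_i = Σ_j M_{ij} v_j with v = (14, -1, 4):
  c_1 = (0)·(14) + (-1)·(-1) + (1)·(4) = 5
  c_2 = (1)·(14) + (-1)·(-1) + (-1)·(4) = 11
  c_3 = (-1)·(14) + (-2)·(-1) + (5)·(4) = 8
Writing each c_i in base p = 13:
  c_1 = 5 = 5·13^0
  c_2 = 11 = 11·13^0
  c_3 = 8 = 8·13^0
λ_0 = (5, 11, 8)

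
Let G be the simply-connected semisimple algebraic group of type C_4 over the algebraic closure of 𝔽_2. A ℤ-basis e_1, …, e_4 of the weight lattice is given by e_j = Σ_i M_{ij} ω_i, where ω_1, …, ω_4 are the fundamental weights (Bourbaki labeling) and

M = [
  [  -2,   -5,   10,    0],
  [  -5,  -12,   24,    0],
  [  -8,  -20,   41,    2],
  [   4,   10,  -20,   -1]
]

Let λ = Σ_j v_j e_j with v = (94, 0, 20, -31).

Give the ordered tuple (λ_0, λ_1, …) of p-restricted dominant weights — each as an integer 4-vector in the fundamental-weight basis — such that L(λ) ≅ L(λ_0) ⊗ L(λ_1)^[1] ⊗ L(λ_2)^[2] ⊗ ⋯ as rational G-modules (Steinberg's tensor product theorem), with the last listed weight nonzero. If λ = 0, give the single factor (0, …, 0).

((0, 0, 0, 1), (0, 1, 1, 1), (1, 0, 1, 1), (1, 1, 0, 0))

ω-coordinates c = M·v, v = (94, 0, 20, -31):
  c_1 = (-2)·(94) + (-5)·(0) + 10·20 + (0)·(-31) = 12
  c_2 = (-5)·(94) + (-12)·(0) + 24·20 + (0)·(-31) = 10
  c_3 = (-8)·(94) + (-20)·(0) + 41·20 + (2)·(-31) = 6
  c_4 = 4·94 + 10·0 + (-20)·(20) + (-1)·(-31) = 7
Base-2 expansion of each c_i:
  c_1 = 12 = 0·2^0 + 0·2^1 + 1·2^2 + 1·2^3
  c_2 = 10 = 0·2^0 + 1·2^1 + 0·2^2 + 1·2^3
  c_3 = 6 = 0·2^0 + 1·2^1 + 1·2^2
  c_4 = 7 = 1·2^0 + 1·2^1 + 1·2^2
Factor λ_0 = (0, 0, 0, 1)
Factor λ_1 = (0, 1, 1, 1)
Factor λ_2 = (1, 0, 1, 1)
Factor λ_3 = (1, 1, 0, 0)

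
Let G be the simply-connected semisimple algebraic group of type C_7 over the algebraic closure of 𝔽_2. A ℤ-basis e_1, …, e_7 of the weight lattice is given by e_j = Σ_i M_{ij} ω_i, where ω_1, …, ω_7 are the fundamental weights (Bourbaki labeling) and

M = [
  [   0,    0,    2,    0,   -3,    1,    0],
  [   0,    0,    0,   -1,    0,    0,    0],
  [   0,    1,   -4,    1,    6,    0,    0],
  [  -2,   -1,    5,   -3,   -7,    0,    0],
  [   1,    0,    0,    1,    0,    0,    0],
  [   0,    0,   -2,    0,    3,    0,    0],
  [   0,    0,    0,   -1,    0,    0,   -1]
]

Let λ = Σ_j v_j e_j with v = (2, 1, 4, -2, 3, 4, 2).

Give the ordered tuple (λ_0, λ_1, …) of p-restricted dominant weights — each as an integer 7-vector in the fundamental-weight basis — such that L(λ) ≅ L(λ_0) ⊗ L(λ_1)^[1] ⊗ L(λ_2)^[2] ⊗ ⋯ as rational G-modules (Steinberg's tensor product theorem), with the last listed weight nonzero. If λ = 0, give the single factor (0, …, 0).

Converting to the ω-basis (c_i = row i of M dotted with v = (2, 1, 4, -2, 3, 4, 2)):
  c_1 = 0·2 + 0·1 + 2·4 + (0)·(-2) + (-3)·(3) + 1·4 + 0·2 = 3
  c_2 = 0·2 + 0·1 + 0·4 + (-1)·(-2) + 0·3 + 0·4 + 0·2 = 2
  c_3 = 0·2 + 1·1 + (-4)·(4) + (1)·(-2) + 6·3 + 0·4 + 0·2 = 1
  c_4 = (-2)·(2) + (-1)·(1) + 5·4 + (-3)·(-2) + (-7)·(3) + 0·4 + 0·2 = 0
  c_5 = 1·2 + 0·1 + 0·4 + (1)·(-2) + 0·3 + 0·4 + 0·2 = 0
  c_6 = 0·2 + 0·1 + (-2)·(4) + (0)·(-2) + 3·3 + 0·4 + 0·2 = 1
  c_7 = 0·2 + 0·1 + 0·4 + (-1)·(-2) + 0·3 + 0·4 + (-1)·(2) = 0
Expand coordinatewise in base 2:
  c_1 = 3 = 1·2^0 + 1·2^1
  c_2 = 2 = 0·2^0 + 1·2^1
  c_3 = 1 = 1·2^0
  c_4 = 0
  c_5 = 0
  c_6 = 1 = 1·2^0
  c_7 = 0
p-restricted factor λ_0 = (1, 0, 1, 0, 0, 1, 0)
p-restricted factor λ_1 = (1, 1, 0, 0, 0, 0, 0)

((1, 0, 1, 0, 0, 1, 0), (1, 1, 0, 0, 0, 0, 0))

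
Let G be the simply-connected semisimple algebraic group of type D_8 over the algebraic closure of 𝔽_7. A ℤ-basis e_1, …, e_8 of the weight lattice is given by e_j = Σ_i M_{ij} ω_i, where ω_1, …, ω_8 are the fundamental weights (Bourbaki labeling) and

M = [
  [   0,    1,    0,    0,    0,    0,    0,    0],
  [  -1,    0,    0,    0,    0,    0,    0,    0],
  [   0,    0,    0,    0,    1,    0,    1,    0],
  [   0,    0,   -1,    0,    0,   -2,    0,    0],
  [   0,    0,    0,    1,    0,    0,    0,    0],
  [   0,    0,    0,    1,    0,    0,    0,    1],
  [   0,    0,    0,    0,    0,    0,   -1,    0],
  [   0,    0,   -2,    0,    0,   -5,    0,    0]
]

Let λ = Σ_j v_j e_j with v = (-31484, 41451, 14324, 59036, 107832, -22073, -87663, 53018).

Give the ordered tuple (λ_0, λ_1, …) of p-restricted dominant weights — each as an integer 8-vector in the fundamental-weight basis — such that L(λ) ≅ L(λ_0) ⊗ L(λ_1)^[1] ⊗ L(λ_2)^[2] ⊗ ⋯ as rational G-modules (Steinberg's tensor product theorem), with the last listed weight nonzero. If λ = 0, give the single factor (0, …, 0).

((4, 5, 2, 2, 5, 5, 2, 6), (6, 3, 4, 4, 5, 5, 0, 4), (5, 5, 5, 6, 0, 4, 4, 1), (1, 0, 2, 2, 4, 4, 3, 0), (3, 6, 1, 5, 3, 4, 1, 6), (2, 1, 1, 1, 3, 6, 5, 4))

Change of basis e → ω: c = M·v where v = (-31484, 41451, 14324, 59036, 107832, -22073, -87663, 53018):
  c_1 = (0)·(-31484) + (1)·(41451) + (0)·(14324) + (0)·(59036) + (0)·(107832) + (0)·(-22073) + (0)·(-87663) + (0)·(53018) = 41451
  c_2 = (-1)·(-31484) + (0)·(41451) + (0)·(14324) + (0)·(59036) + (0)·(107832) + (0)·(-22073) + (0)·(-87663) + (0)·(53018) = 31484
  c_3 = (0)·(-31484) + (0)·(41451) + (0)·(14324) + (0)·(59036) + (1)·(107832) + (0)·(-22073) + (1)·(-87663) + (0)·(53018) = 20169
  c_4 = (0)·(-31484) + (0)·(41451) + (-1)·(14324) + (0)·(59036) + (0)·(107832) + (-2)·(-22073) + (0)·(-87663) + (0)·(53018) = 29822
  c_5 = (0)·(-31484) + (0)·(41451) + (0)·(14324) + (1)·(59036) + (0)·(107832) + (0)·(-22073) + (0)·(-87663) + (0)·(53018) = 59036
  c_6 = (0)·(-31484) + (0)·(41451) + (0)·(14324) + (1)·(59036) + (0)·(107832) + (0)·(-22073) + (0)·(-87663) + (1)·(53018) = 112054
  c_7 = (0)·(-31484) + (0)·(41451) + (0)·(14324) + (0)·(59036) + (0)·(107832) + (0)·(-22073) + (-1)·(-87663) + (0)·(53018) = 87663
  c_8 = (0)·(-31484) + (0)·(41451) + (-2)·(14324) + (0)·(59036) + (0)·(107832) + (-5)·(-22073) + (0)·(-87663) + (0)·(53018) = 81717
Expand coordinatewise in base 7:
  c_1 = 41451 = 4·7^0 + 6·7^1 + 5·7^2 + 1·7^3 + 3·7^4 + 2·7^5
  c_2 = 31484 = 5·7^0 + 3·7^1 + 5·7^2 + 0·7^3 + 6·7^4 + 1·7^5
  c_3 = 20169 = 2·7^0 + 4·7^1 + 5·7^2 + 2·7^3 + 1·7^4 + 1·7^5
  c_4 = 29822 = 2·7^0 + 4·7^1 + 6·7^2 + 2·7^3 + 5·7^4 + 1·7^5
  c_5 = 59036 = 5·7^0 + 5·7^1 + 0·7^2 + 4·7^3 + 3·7^4 + 3·7^5
  c_6 = 112054 = 5·7^0 + 5·7^1 + 4·7^2 + 4·7^3 + 4·7^4 + 6·7^5
  c_7 = 87663 = 2·7^0 + 0·7^1 + 4·7^2 + 3·7^3 + 1·7^4 + 5·7^5
  c_8 = 81717 = 6·7^0 + 4·7^1 + 1·7^2 + 0·7^3 + 6·7^4 + 4·7^5
λ_0 = (4, 5, 2, 2, 5, 5, 2, 6)
λ_1 = (6, 3, 4, 4, 5, 5, 0, 4)
λ_2 = (5, 5, 5, 6, 0, 4, 4, 1)
λ_3 = (1, 0, 2, 2, 4, 4, 3, 0)
λ_4 = (3, 6, 1, 5, 3, 4, 1, 6)
λ_5 = (2, 1, 1, 1, 3, 6, 5, 4)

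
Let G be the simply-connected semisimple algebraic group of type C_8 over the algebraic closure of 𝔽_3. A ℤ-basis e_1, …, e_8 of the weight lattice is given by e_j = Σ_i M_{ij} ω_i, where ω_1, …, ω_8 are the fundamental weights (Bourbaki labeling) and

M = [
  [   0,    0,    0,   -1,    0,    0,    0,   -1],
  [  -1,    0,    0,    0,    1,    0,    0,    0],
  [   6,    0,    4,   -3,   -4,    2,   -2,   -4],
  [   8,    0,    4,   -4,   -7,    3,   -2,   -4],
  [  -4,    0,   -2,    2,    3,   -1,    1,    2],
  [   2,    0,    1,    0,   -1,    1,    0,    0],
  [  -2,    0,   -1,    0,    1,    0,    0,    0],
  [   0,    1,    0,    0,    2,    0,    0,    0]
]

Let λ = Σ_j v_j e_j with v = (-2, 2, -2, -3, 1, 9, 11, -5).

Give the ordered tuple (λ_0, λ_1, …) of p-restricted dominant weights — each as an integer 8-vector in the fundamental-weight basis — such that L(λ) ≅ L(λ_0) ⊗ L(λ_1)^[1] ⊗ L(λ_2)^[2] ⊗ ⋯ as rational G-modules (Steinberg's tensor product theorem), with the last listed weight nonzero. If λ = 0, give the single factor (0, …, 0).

Converting to the ω-basis (c_i = row i of M dotted with v = (-2, 2, -2, -3, 1, 9, 11, -5)):
  c_1 = 0*-2 + 0*2 + 0*-2 + -1*-3 + 0*1 + 0*9 + 0*11 + -1*-5 = 8
  c_2 = -1*-2 + 0*2 + 0*-2 + 0*-3 + 1*1 + 0*9 + 0*11 + 0*-5 = 3
  c_3 = 6*-2 + 0*2 + 4*-2 + -3*-3 + -4*1 + 2*9 + -2*11 + -4*-5 = 1
  c_4 = 8*-2 + 0*2 + 4*-2 + -4*-3 + -7*1 + 3*9 + -2*11 + -4*-5 = 6
  c_5 = -4*-2 + 0*2 + -2*-2 + 2*-3 + 3*1 + -1*9 + 1*11 + 2*-5 = 1
  c_6 = 2*-2 + 0*2 + 1*-2 + 0*-3 + -1*1 + 1*9 + 0*11 + 0*-5 = 2
  c_7 = -2*-2 + 0*2 + -1*-2 + 0*-3 + 1*1 + 0*9 + 0*11 + 0*-5 = 7
  c_8 = 0*-2 + 1*2 + 0*-2 + 0*-3 + 2*1 + 0*9 + 0*11 + 0*-5 = 4
Writing each c_i in base p = 3:
  c_1 = 8 = 2·3^0 + 2·3^1
  c_2 = 3 = 0·3^0 + 1·3^1
  c_3 = 1 = 1·3^0
  c_4 = 6 = 0·3^0 + 2·3^1
  c_5 = 1 = 1·3^0
  c_6 = 2 = 2·3^0
  c_7 = 7 = 1·3^0 + 2·3^1
  c_8 = 4 = 1·3^0 + 1·3^1
p-restricted factor λ_0 = (2, 0, 1, 0, 1, 2, 1, 1)
p-restricted factor λ_1 = (2, 1, 0, 2, 0, 0, 2, 1)

((2, 0, 1, 0, 1, 2, 1, 1), (2, 1, 0, 2, 0, 0, 2, 1))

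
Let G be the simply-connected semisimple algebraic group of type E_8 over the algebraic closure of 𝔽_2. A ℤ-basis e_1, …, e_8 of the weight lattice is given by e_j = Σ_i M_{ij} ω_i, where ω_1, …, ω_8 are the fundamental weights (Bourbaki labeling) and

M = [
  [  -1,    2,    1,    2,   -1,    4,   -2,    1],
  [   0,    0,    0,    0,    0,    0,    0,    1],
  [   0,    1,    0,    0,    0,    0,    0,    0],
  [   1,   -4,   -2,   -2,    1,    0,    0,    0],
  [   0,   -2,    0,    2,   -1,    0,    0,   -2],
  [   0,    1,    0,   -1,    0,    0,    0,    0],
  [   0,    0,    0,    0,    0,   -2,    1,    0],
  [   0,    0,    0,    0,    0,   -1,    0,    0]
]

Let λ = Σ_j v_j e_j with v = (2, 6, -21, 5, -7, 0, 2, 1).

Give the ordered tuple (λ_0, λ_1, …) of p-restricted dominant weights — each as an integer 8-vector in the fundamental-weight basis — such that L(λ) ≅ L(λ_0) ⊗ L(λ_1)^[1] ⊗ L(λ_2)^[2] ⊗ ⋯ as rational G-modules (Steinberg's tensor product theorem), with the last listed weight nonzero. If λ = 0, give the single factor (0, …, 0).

Change of basis e → ω: c = M·v where v = (2, 6, -21, 5, -7, 0, 2, 1):
  c_1 = (-1)·(2) + 2·6 + (1)·(-21) + 2·5 + (-1)·(-7) + 4·0 + (-2)·(2) + 1·1 = 3
  c_2 = 0·2 + 0·6 + (0)·(-21) + 0·5 + (0)·(-7) + 0·0 + 0·2 + 1·1 = 1
  c_3 = 0·2 + 1·6 + (0)·(-21) + 0·5 + (0)·(-7) + 0·0 + 0·2 + 0·1 = 6
  c_4 = 1·2 + (-4)·(6) + (-2)·(-21) + (-2)·(5) + (1)·(-7) + 0·0 + 0·2 + 0·1 = 3
  c_5 = 0·2 + (-2)·(6) + (0)·(-21) + 2·5 + (-1)·(-7) + 0·0 + 0·2 + (-2)·(1) = 3
  c_6 = 0·2 + 1·6 + (0)·(-21) + (-1)·(5) + (0)·(-7) + 0·0 + 0·2 + 0·1 = 1
  c_7 = 0·2 + 0·6 + (0)·(-21) + 0·5 + (0)·(-7) + (-2)·(0) + 1·2 + 0·1 = 2
  c_8 = 0·2 + 0·6 + (0)·(-21) + 0·5 + (0)·(-7) + (-1)·(0) + 0·2 + 0·1 = 0
p = 2; digits c_i = Σ_j d_{ij}·2^j, 0 ≤ d_{ij} < 2:
  c_1 = 3 = 1·2^0 + 1·2^1
  c_2 = 1 = 1·2^0
  c_3 = 6 = 0·2^0 + 1·2^1 + 1·2^2
  c_4 = 3 = 1·2^0 + 1·2^1
  c_5 = 3 = 1·2^0 + 1·2^1
  c_6 = 1 = 1·2^0
  c_7 = 2 = 0·2^0 + 1·2^1
  c_8 = 0
λ_0 = (1, 1, 0, 1, 1, 1, 0, 0)
λ_1 = (1, 0, 1, 1, 1, 0, 1, 0)
λ_2 = (0, 0, 1, 0, 0, 0, 0, 0)

((1, 1, 0, 1, 1, 1, 0, 0), (1, 0, 1, 1, 1, 0, 1, 0), (0, 0, 1, 0, 0, 0, 0, 0))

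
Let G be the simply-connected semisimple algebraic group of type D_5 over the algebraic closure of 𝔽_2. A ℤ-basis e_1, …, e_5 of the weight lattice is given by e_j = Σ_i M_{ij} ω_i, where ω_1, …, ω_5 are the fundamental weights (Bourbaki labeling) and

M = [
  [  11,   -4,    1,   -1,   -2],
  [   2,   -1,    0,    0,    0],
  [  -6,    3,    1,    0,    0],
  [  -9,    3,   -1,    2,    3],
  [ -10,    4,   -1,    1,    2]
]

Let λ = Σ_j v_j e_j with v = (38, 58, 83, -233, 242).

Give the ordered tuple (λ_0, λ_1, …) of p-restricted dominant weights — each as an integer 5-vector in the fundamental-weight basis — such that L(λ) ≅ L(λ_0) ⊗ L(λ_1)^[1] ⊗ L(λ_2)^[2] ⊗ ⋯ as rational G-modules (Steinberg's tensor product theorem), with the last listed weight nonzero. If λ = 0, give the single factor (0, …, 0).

((0, 0, 1, 1, 0), (1, 1, 0, 0, 0), (0, 0, 1, 0, 1), (0, 0, 1, 1, 0), (1, 1, 1, 0, 1))

In the fundamental-weight basis, λ has coordinates c = M·v (v = (38, 58, 83, -233, 242)):
  c_1 = 11·38 + (-4)·(58) + 1·83 + (-1)·(-233) + (-2)·(242) = 18
  c_2 = 2·38 + (-1)·(58) + 0·83 + (0)·(-233) + 0·242 = 18
  c_3 = (-6)·(38) + 3·58 + 1·83 + (0)·(-233) + 0·242 = 29
  c_4 = (-9)·(38) + 3·58 + (-1)·(83) + (2)·(-233) + 3·242 = 9
  c_5 = (-10)·(38) + 4·58 + (-1)·(83) + (1)·(-233) + 2·242 = 20
Writing each c_i in base p = 2:
  c_1 = 18 = 0·2^0 + 1·2^1 + 0·2^2 + 0·2^3 + 1·2^4
  c_2 = 18 = 0·2^0 + 1·2^1 + 0·2^2 + 0·2^3 + 1·2^4
  c_3 = 29 = 1·2^0 + 0·2^1 + 1·2^2 + 1·2^3 + 1·2^4
  c_4 = 9 = 1·2^0 + 0·2^1 + 0·2^2 + 1·2^3
  c_5 = 20 = 0·2^0 + 0·2^1 + 1·2^2 + 0·2^3 + 1·2^4
λ_0 = (0, 0, 1, 1, 0)
λ_1 = (1, 1, 0, 0, 0)
λ_2 = (0, 0, 1, 0, 1)
λ_3 = (0, 0, 1, 1, 0)
λ_4 = (1, 1, 1, 0, 1)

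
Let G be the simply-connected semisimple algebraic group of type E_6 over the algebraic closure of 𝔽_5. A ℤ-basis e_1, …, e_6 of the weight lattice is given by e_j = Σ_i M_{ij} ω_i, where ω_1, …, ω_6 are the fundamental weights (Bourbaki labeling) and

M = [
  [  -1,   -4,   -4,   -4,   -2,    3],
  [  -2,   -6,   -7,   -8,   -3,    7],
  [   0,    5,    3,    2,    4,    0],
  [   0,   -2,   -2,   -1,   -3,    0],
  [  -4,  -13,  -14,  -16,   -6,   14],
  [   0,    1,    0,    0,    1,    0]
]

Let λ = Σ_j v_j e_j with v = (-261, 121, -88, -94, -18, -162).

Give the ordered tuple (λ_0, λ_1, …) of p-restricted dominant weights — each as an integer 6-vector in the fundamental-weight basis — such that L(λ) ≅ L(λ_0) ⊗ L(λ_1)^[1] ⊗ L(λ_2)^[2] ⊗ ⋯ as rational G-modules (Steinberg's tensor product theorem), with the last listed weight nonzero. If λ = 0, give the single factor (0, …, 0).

Converting to the ω-basis (c_i = row i of M dotted with v = (-261, 121, -88, -94, -18, -162)):
  c_1 = (-1)·(-261) + (-4)·(121) + (-4)·(-88) + (-4)·(-94) + (-2)·(-18) + (3)·(-162) = 55
  c_2 = (-2)·(-261) + (-6)·(121) + (-7)·(-88) + (-8)·(-94) + (-3)·(-18) + (7)·(-162) = 84
  c_3 = (0)·(-261) + 5·121 + (3)·(-88) + (2)·(-94) + (4)·(-18) + (0)·(-162) = 81
  c_4 = (0)·(-261) + (-2)·(121) + (-2)·(-88) + (-1)·(-94) + (-3)·(-18) + (0)·(-162) = 82
  c_5 = (-4)·(-261) + (-13)·(121) + (-14)·(-88) + (-16)·(-94) + (-6)·(-18) + (14)·(-162) = 47
  c_6 = (0)·(-261) + 1·121 + (0)·(-88) + (0)·(-94) + (1)·(-18) + (0)·(-162) = 103
p = 5; digits c_i = Σ_j d_{ij}·5^j, 0 ≤ d_{ij} < 5:
  c_1 = 55 = 0·5^0 + 1·5^1 + 2·5^2
  c_2 = 84 = 4·5^0 + 1·5^1 + 3·5^2
  c_3 = 81 = 1·5^0 + 1·5^1 + 3·5^2
  c_4 = 82 = 2·5^0 + 1·5^1 + 3·5^2
  c_5 = 47 = 2·5^0 + 4·5^1 + 1·5^2
  c_6 = 103 = 3·5^0 + 0·5^1 + 4·5^2
λ_0 = (0, 4, 1, 2, 2, 3)
λ_1 = (1, 1, 1, 1, 4, 0)
λ_2 = (2, 3, 3, 3, 1, 4)

((0, 4, 1, 2, 2, 3), (1, 1, 1, 1, 4, 0), (2, 3, 3, 3, 1, 4))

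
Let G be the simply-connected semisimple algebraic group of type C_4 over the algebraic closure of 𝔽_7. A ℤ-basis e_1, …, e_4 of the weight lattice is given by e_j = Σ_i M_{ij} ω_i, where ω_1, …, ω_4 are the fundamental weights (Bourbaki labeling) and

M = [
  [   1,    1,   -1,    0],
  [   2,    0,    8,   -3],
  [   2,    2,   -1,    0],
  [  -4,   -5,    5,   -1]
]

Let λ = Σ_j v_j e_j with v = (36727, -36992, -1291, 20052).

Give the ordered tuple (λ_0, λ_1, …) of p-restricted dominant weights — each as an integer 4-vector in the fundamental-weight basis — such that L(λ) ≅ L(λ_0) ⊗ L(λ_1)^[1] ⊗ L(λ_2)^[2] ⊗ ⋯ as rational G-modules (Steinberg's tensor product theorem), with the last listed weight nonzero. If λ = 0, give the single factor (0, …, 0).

((4, 2, 5, 2), (6, 4, 3, 4), (6, 4, 1, 4), (2, 1, 2, 5), (0, 1, 0, 4))

Converting to the ω-basis (c_i = row i of M dotted with v = (36727, -36992, -1291, 20052)):
  c_1 = (1)·(36727) + (1)·(-36992) + (-1)·(-1291) + (0)·(20052) = 1026
  c_2 = (2)·(36727) + (0)·(-36992) + (8)·(-1291) + (-3)·(20052) = 2970
  c_3 = (2)·(36727) + (2)·(-36992) + (-1)·(-1291) + (0)·(20052) = 761
  c_4 = (-4)·(36727) + (-5)·(-36992) + (5)·(-1291) + (-1)·(20052) = 11545
Expand coordinatewise in base 7:
  c_1 = 1026 = 4·7^0 + 6·7^1 + 6·7^2 + 2·7^3
  c_2 = 2970 = 2·7^0 + 4·7^1 + 4·7^2 + 1·7^3 + 1·7^4
  c_3 = 761 = 5·7^0 + 3·7^1 + 1·7^2 + 2·7^3
  c_4 = 11545 = 2·7^0 + 4·7^1 + 4·7^2 + 5·7^3 + 4·7^4
λ_0 = (4, 2, 5, 2)
λ_1 = (6, 4, 3, 4)
λ_2 = (6, 4, 1, 4)
λ_3 = (2, 1, 2, 5)
λ_4 = (0, 1, 0, 4)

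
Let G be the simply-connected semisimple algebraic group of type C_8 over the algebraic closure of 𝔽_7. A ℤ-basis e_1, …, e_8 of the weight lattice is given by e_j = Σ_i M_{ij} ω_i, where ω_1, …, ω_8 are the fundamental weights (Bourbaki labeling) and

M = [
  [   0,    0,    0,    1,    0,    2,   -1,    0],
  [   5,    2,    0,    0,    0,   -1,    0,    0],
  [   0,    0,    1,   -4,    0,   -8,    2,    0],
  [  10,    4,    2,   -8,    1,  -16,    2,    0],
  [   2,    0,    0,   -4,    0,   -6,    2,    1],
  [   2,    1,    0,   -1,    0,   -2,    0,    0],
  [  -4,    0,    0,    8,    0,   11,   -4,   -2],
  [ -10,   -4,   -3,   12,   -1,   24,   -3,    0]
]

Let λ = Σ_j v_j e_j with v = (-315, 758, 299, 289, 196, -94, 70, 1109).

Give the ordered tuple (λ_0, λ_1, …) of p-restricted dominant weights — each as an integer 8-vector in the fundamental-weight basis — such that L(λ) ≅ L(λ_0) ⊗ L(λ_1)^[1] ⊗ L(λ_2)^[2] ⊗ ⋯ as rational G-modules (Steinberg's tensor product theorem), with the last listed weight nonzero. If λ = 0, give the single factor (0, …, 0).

((3, 0, 0, 1, 6, 6, 5, 6), (4, 5, 5, 1, 3, 3, 5, 3))

In the fundamental-weight basis, λ has coordinates c = M·v (v = (-315, 758, 299, 289, 196, -94, 70, 1109)):
  c_1 = (0)·(-315) + 0·758 + 0·299 + 1·289 + 0·196 + (2)·(-94) + (-1)·(70) + 0·1109 = 31
  c_2 = (5)·(-315) + 2·758 + 0·299 + 0·289 + 0·196 + (-1)·(-94) + 0·70 + 0·1109 = 35
  c_3 = (0)·(-315) + 0·758 + 1·299 + (-4)·(289) + 0·196 + (-8)·(-94) + 2·70 + 0·1109 = 35
  c_4 = (10)·(-315) + 4·758 + 2·299 + (-8)·(289) + 1·196 + (-16)·(-94) + 2·70 + 0·1109 = 8
  c_5 = (2)·(-315) + 0·758 + 0·299 + (-4)·(289) + 0·196 + (-6)·(-94) + 2·70 + 1·1109 = 27
  c_6 = (2)·(-315) + 1·758 + 0·299 + (-1)·(289) + 0·196 + (-2)·(-94) + 0·70 + 0·1109 = 27
  c_7 = (-4)·(-315) + 0·758 + 0·299 + 8·289 + 0·196 + (11)·(-94) + (-4)·(70) + (-2)·(1109) = 40
  c_8 = (-10)·(-315) + (-4)·(758) + (-3)·(299) + 12·289 + (-1)·(196) + (24)·(-94) + (-3)·(70) + 0·1109 = 27
Expand coordinatewise in base 7:
  c_1 = 31 = 3·7^0 + 4·7^1
  c_2 = 35 = 0·7^0 + 5·7^1
  c_3 = 35 = 0·7^0 + 5·7^1
  c_4 = 8 = 1·7^0 + 1·7^1
  c_5 = 27 = 6·7^0 + 3·7^1
  c_6 = 27 = 6·7^0 + 3·7^1
  c_7 = 40 = 5·7^0 + 5·7^1
  c_8 = 27 = 6·7^0 + 3·7^1
λ_0 = (3, 0, 0, 1, 6, 6, 5, 6)
λ_1 = (4, 5, 5, 1, 3, 3, 5, 3)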